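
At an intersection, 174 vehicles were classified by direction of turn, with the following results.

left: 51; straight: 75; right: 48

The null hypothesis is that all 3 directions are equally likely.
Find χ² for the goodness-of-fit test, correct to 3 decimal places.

Under H₀ each category has probability 1/3, so each expected count is 174/3 = 58.
χ² = (51−58)²/58 + (75−58)²/58 + (48−58)²/58
   = 0.8448 + 4.9828 + 1.7241
Sum = 7.552

7.552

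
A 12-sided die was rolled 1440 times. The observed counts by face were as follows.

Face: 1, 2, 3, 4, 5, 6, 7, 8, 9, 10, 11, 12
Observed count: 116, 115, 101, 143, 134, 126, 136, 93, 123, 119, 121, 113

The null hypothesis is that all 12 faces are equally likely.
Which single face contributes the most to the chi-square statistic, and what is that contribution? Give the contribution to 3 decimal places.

Under H₀ each category has probability 1/12, so each expected count is 1440/12 = 120.
cat         O        E   (O−E)²/E
1         116      120     0.1333
2         115      120     0.2083
3         101      120     3.0083
4         143      120     4.4083
5         134      120     1.6333
6         126      120     0.3000
7         136      120     2.1333
8          93      120     6.0750
9         123      120     0.0750
10        119      120     0.0083
11        121      120     0.0083
12        113      120     0.4083
The largest term is for 8: 6.075.

8, 6.075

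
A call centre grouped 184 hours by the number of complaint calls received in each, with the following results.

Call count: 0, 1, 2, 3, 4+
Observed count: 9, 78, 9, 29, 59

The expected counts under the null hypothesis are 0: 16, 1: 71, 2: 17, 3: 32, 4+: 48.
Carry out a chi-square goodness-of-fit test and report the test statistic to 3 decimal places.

χ² = (9−16)²/16 + (78−71)²/71 + (9−17)²/17 + (29−32)²/32 + (59−48)²/48
   = 3.0625 + 0.6901 + 3.7647 + 0.2813 + 2.5208
Sum = 10.319

10.319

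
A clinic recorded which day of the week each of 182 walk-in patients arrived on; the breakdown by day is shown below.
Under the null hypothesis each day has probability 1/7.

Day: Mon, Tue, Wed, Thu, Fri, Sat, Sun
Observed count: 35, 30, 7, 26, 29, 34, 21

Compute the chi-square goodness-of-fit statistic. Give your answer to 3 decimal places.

Under H₀ each category has probability 1/7, so each expected count is 182/7 = 26.
Mon: (35 − 26)²/26 = 81/26 = 3.1154
Tue: (30 − 26)²/26 = 16/26 = 0.6154
Wed: (7 − 26)²/26 = 361/26 = 13.8846
Thu: (26 − 26)²/26 = 0/26 = 0.0000
Fri: (29 − 26)²/26 = 9/26 = 0.3462
Sat: (34 − 26)²/26 = 64/26 = 2.4615
Sun: (21 − 26)²/26 = 25/26 = 0.9615
Sum = 21.385

21.385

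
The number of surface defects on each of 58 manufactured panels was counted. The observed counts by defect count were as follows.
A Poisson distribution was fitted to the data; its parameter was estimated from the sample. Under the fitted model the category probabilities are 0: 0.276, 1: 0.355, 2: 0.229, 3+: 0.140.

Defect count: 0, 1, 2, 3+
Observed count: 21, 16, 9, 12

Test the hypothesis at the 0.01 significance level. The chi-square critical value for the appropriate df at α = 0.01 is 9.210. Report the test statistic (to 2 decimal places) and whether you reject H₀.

5.81; do not reject

Expected counts E_i = n·p_i: 58×0.276 = 16.008, 58×0.355 = 20.59, 58×0.229 = 13.282, 58×0.140 = 8.12.
χ² = (21−16.008)²/16.008 + (16−20.59)²/20.59 + (9−13.282)²/13.282 + (12−8.12)²/8.12
   = 1.557 + 1.023 + 1.380 + 1.854
Sum = 5.81
df = 2. Since 5.81 < 9.210, we do not reject H₀.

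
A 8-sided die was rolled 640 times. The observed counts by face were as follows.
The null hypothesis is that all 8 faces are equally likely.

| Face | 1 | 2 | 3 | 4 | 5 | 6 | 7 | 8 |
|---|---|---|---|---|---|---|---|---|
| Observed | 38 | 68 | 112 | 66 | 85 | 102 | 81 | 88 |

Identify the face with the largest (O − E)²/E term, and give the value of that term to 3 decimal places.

Under H₀ each category has probability 1/8, so each expected count is 640/8 = 80.
1: (38 − 80)²/80 = 1764/80 = 22.0500
2: (68 − 80)²/80 = 144/80 = 1.8000
3: (112 − 80)²/80 = 1024/80 = 12.8000
4: (66 − 80)²/80 = 196/80 = 2.4500
5: (85 − 80)²/80 = 25/80 = 0.3125
6: (102 − 80)²/80 = 484/80 = 6.0500
7: (81 − 80)²/80 = 1/80 = 0.0125
8: (88 − 80)²/80 = 64/80 = 0.8000
The largest term is for 1: 22.050.

1, 22.050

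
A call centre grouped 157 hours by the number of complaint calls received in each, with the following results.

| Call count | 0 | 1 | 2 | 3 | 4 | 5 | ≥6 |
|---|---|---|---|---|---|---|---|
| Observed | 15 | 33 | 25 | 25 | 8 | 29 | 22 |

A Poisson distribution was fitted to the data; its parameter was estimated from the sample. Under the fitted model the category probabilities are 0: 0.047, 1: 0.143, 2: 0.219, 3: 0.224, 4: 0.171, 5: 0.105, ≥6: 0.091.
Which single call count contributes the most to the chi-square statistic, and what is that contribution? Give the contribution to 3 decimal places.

4, 13.231

Expected counts E_i = n·p_i: 157×0.047 = 7.379, 157×0.143 = 22.451, 157×0.219 = 34.383, 157×0.224 = 35.168, 157×0.171 = 26.847, 157×0.105 = 16.485, 157×0.091 = 14.287.
cat         O        E   (O−E)²/E
0          15    7.379     7.8709
1          33   22.451     4.9566
2          25   34.383     2.5606
3          25   35.168     2.9398
4           8   26.847    13.2309
5          29   16.485     9.5011
≥6         22   14.287     4.1640
The largest term is for 4: 13.231.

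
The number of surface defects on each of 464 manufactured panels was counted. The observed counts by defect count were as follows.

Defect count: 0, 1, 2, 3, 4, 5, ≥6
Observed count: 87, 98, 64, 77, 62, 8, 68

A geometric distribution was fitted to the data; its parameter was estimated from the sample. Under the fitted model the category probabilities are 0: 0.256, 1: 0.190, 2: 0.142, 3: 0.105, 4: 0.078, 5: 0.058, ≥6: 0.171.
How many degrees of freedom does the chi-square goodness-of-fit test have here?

There are k = 7 categories and 1 parameter estimated from the data, so df = 7 − 1 − 1 = 5.

5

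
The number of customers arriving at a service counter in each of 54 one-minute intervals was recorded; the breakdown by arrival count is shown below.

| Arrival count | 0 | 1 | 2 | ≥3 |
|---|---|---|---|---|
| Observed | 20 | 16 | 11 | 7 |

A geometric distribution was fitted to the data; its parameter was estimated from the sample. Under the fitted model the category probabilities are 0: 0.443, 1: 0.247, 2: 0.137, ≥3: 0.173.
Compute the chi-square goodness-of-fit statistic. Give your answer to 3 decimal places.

3.515

Expected counts E_i = n·p_i: 54×0.443 = 23.922, 54×0.247 = 13.338, 54×0.137 = 7.398, 54×0.173 = 9.342.
0: (20 − 23.922)²/23.922 = 15.382084/23.922 = 0.6430
1: (16 − 13.338)²/13.338 = 7.086244/13.338 = 0.5313
2: (11 − 7.398)²/7.398 = 12.974404/7.398 = 1.7538
≥3: (7 − 9.342)²/9.342 = 5.484964/9.342 = 0.5871
Sum = 3.515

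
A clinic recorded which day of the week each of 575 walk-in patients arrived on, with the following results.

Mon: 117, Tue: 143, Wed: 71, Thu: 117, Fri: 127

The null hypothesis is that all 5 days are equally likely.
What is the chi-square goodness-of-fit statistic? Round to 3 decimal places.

Expected count for each of the 5 categories: 575/5 = 115.
χ² = (117−115)²/115 + (143−115)²/115 + (71−115)²/115 + (117−115)²/115 + (127−115)²/115
   = 0.0348 + 6.8174 + 16.8348 + 0.0348 + 1.2522
Sum = 24.974

24.974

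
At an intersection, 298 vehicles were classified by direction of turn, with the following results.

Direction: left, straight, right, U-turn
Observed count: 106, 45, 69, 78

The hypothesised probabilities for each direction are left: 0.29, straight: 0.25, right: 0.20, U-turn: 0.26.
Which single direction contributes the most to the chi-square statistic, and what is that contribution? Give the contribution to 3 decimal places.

Expected counts E_i = n·p_i: 298×0.29 = 86.42, 298×0.25 = 74.5, 298×0.20 = 59.6, 298×0.26 = 77.48.
χ² = (106−86.42)²/86.42 + (45−74.5)²/74.5 + (69−59.6)²/59.6 + (78−77.48)²/77.48
   = 4.4362 + 11.6812 + 1.4826 + 0.0035
The largest term is for straight: 11.681.

straight, 11.681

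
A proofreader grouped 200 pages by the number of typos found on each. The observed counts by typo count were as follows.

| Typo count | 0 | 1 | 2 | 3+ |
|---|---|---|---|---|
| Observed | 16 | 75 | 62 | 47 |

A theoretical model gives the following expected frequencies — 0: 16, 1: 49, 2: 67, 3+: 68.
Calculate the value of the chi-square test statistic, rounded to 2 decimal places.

20.65

χ² = (16−16)²/16 + (75−49)²/49 + (62−67)²/67 + (47−68)²/68
   = 0.000 + 13.796 + 0.373 + 6.485
Sum = 20.65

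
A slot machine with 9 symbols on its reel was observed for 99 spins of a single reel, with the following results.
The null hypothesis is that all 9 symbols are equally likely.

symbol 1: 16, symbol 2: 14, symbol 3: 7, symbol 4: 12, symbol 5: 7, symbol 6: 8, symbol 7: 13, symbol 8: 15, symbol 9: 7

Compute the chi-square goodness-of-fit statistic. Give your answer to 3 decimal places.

Expected count for each of the 9 categories: 99/9 = 11.
symbol 1: (16 − 11)²/11 = 25/11 = 2.2727
symbol 2: (14 − 11)²/11 = 9/11 = 0.8182
symbol 3: (7 − 11)²/11 = 16/11 = 1.4545
symbol 4: (12 − 11)²/11 = 1/11 = 0.0909
symbol 5: (7 − 11)²/11 = 16/11 = 1.4545
symbol 6: (8 − 11)²/11 = 9/11 = 0.8182
symbol 7: (13 − 11)²/11 = 4/11 = 0.3636
symbol 8: (15 − 11)²/11 = 16/11 = 1.4545
symbol 9: (7 − 11)²/11 = 16/11 = 1.4545
Sum = 10.182

10.182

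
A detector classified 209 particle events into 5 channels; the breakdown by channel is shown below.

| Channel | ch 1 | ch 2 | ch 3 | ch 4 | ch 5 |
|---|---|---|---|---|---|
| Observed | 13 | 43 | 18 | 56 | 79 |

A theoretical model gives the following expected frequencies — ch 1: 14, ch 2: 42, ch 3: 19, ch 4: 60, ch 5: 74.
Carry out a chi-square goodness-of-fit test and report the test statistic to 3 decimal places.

cat         O        E   (O−E)²/E
ch 1       13       14     0.0714
ch 2       43       42     0.0238
ch 3       18       19     0.0526
ch 4       56       60     0.2667
ch 5       79       74     0.3378
Sum = 0.752

0.752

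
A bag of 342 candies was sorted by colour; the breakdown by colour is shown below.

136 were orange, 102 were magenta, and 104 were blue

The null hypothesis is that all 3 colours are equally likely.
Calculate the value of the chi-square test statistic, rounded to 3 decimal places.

6.386

Expected count for each of the 3 categories: 342/3 = 114.
orange: (136 − 114)²/114 = 484/114 = 4.2456
magenta: (102 − 114)²/114 = 144/114 = 1.2632
blue: (104 − 114)²/114 = 100/114 = 0.8772
Sum = 6.386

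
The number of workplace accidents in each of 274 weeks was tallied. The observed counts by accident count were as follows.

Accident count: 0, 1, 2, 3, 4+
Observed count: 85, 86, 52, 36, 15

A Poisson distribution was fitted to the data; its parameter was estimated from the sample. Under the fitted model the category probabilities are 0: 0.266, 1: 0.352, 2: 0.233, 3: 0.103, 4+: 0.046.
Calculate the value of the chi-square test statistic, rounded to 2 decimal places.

Expected counts E_i = n·p_i: 274×0.266 = 72.884, 274×0.352 = 96.448, 274×0.233 = 63.842, 274×0.103 = 28.222, 274×0.046 = 12.604.
0: (85 − 72.884)²/72.884 = 146.797456/72.884 = 2.014
1: (86 − 96.448)²/96.448 = 109.160704/96.448 = 1.132
2: (52 − 63.842)²/63.842 = 140.232964/63.842 = 2.197
3: (36 − 28.222)²/28.222 = 60.497284/28.222 = 2.144
4+: (15 − 12.604)²/12.604 = 5.740816/12.604 = 0.455
Sum = 7.94

7.94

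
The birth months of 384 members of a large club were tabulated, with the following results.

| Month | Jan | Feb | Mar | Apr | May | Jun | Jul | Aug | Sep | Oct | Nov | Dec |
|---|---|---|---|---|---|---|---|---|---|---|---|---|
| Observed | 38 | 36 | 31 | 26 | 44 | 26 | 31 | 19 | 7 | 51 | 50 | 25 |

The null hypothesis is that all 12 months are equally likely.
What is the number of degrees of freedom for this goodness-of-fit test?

There are k = 12 categories and no parameters were estimated from the data, so df = 12 − 1 = 11.

11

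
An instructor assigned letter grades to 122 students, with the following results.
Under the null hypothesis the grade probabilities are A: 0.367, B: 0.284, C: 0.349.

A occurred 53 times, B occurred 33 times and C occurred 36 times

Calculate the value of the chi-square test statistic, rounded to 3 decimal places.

2.606

Expected counts E_i = n·p_i: 122×0.367 = 44.774, 122×0.284 = 34.648, 122×0.349 = 42.578.
A: (53 − 44.774)²/44.774 = 67.667076/44.774 = 1.5113
B: (33 − 34.648)²/34.648 = 2.715904/34.648 = 0.0784
C: (36 − 42.578)²/42.578 = 43.270084/42.578 = 1.0163
Sum = 2.606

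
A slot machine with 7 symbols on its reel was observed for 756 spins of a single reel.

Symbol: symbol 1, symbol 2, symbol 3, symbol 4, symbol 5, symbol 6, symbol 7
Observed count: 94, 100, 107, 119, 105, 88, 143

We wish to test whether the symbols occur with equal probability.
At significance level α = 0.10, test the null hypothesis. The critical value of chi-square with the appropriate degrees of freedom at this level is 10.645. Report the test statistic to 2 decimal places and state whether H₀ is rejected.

Expected count for each of the 7 categories: 756/7 = 108.
cat           O        E   (O−E)²/E
symbol 1     94      108      1.815
symbol 2    100      108      0.593
symbol 3    107      108      0.009
symbol 4    119      108      1.120
symbol 5    105      108      0.083
symbol 6     88      108      3.704
symbol 7    143      108     11.343
Sum = 18.67
df = 6. Since 18.67 > 10.645, we reject H₀.

18.67; reject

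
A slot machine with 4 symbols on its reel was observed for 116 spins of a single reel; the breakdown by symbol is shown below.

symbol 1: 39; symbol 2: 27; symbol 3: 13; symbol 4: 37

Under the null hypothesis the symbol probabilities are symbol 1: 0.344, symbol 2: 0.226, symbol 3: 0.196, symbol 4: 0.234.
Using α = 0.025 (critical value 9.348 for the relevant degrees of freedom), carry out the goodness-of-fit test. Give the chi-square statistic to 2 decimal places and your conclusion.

7.79; do not reject

Expected counts E_i = n·p_i: 116×0.344 = 39.904, 116×0.226 = 26.216, 116×0.196 = 22.736, 116×0.234 = 27.144.
χ² = (39−39.904)²/39.904 + (27−26.216)²/26.216 + (13−22.736)²/22.736 + (37−27.144)²/27.144
   = 0.020 + 0.023 + 4.169 + 3.579
Sum = 7.79
df = 3. Since 7.79 < 9.348, we do not reject H₀.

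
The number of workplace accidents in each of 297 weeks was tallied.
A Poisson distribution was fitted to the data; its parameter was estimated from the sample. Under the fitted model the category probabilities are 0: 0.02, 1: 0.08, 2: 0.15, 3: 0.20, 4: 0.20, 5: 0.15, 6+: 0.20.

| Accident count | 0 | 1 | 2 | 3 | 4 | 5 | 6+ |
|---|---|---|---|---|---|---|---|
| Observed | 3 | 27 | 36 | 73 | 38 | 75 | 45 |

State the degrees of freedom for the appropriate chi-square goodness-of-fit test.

There are k = 7 categories and 1 parameter estimated from the data, so df = 7 − 1 − 1 = 5.

5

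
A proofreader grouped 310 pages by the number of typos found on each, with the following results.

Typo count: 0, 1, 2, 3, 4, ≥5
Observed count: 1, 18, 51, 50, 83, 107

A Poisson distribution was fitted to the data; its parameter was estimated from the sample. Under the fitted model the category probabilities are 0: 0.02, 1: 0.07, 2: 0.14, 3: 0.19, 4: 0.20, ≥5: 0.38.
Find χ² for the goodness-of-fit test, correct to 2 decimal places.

15.77

Expected counts E_i = n·p_i: 310×0.02 = 6.2, 310×0.07 = 21.7, 310×0.14 = 43.4, 310×0.19 = 58.9, 310×0.20 = 62, 310×0.38 = 117.8.
cat         O        E   (O−E)²/E
0           1      6.2      4.361
1          18     21.7      0.631
2          51     43.4      1.331
3          50     58.9      1.345
4          83       62      7.113
≥5        107    117.8      0.990
Sum = 15.77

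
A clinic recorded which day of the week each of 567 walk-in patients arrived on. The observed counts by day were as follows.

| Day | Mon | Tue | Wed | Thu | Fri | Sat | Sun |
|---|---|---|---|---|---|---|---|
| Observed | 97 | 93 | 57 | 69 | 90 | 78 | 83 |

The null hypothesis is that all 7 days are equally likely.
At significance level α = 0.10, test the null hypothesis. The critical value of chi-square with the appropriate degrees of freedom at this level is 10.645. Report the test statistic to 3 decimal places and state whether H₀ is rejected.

14.988; reject

Expected count for each of the 7 categories: 567/7 = 81.
cat         O        E   (O−E)²/E
Mon        97       81     3.1605
Tue        93       81     1.7778
Wed        57       81     7.1111
Thu        69       81     1.7778
Fri        90       81     1.0000
Sat        78       81     0.1111
Sun        83       81     0.0494
Sum = 14.988
df = 6. Since 14.988 > 10.645, we reject H₀.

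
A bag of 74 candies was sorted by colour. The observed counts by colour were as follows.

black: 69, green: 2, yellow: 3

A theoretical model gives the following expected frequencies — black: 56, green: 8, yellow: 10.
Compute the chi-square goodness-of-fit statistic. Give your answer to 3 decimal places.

12.418

χ² = (69−56)²/56 + (2−8)²/8 + (3−10)²/10
   = 3.0179 + 4.5000 + 4.9000
Sum = 12.418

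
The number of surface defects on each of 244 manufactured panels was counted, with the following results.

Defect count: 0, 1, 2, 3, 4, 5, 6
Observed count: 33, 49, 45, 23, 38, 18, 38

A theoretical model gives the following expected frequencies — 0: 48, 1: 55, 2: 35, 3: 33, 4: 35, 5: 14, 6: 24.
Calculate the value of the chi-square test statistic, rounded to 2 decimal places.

20.80

χ² = (33−48)²/48 + (49−55)²/55 + (45−35)²/35 + (23−33)²/33 + (38−35)²/35 + (18−14)²/14 + (38−24)²/24
   = 4.688 + 0.655 + 2.857 + 3.030 + 0.257 + 1.143 + 8.167
Sum = 20.80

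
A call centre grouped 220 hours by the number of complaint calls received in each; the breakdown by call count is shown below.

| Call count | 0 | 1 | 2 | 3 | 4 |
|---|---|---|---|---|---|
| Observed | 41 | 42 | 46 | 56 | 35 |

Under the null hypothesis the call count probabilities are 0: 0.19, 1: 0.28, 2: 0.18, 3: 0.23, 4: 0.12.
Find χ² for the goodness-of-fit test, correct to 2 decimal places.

Expected counts E_i = n·p_i: 220×0.19 = 41.8, 220×0.28 = 61.6, 220×0.18 = 39.6, 220×0.23 = 50.6, 220×0.12 = 26.4.
0: (41 − 41.8)²/41.8 = 0.64/41.8 = 0.015
1: (42 − 61.6)²/61.6 = 384.16/61.6 = 6.236
2: (46 − 39.6)²/39.6 = 40.96/39.6 = 1.034
3: (56 − 50.6)²/50.6 = 29.16/50.6 = 0.576
4: (35 − 26.4)²/26.4 = 73.96/26.4 = 2.802
Sum = 10.66

10.66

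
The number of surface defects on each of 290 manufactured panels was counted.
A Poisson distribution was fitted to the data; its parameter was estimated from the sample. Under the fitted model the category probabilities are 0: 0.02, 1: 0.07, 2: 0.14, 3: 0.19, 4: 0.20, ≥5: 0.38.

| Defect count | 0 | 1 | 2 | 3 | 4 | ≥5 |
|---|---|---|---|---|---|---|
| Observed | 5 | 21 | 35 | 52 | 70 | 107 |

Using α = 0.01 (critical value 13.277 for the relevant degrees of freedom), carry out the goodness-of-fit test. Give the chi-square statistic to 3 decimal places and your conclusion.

Expected counts E_i = n·p_i: 290×0.02 = 5.8, 290×0.07 = 20.3, 290×0.14 = 40.6, 290×0.19 = 55.1, 290×0.20 = 58, 290×0.38 = 110.2.
0: (5 − 5.8)²/5.8 = 0.64/5.8 = 0.1103
1: (21 − 20.3)²/20.3 = 0.49/20.3 = 0.0241
2: (35 − 40.6)²/40.6 = 31.36/40.6 = 0.7724
3: (52 − 55.1)²/55.1 = 9.61/55.1 = 0.1744
4: (70 − 58)²/58 = 144/58 = 2.4828
≥5: (107 − 110.2)²/110.2 = 10.24/110.2 = 0.0929
Sum = 3.657
df = 4. Since 3.657 < 13.277, we do not reject H₀.

3.657; do not reject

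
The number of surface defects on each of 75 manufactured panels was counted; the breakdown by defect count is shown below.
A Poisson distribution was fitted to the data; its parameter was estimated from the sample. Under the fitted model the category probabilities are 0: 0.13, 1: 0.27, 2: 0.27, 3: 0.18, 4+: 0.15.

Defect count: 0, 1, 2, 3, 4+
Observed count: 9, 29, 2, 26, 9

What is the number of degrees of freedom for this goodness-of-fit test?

3

There are k = 5 categories and 1 parameter estimated from the data, so df = 5 − 1 − 1 = 3.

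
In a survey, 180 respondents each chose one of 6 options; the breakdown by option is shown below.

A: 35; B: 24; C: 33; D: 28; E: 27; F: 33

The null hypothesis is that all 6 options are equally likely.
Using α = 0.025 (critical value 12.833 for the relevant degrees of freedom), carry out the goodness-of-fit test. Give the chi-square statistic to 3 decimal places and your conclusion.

3.067; do not reject

Under H₀ each category has probability 1/6, so each expected count is 180/6 = 30.
χ² = (35−30)²/30 + (24−30)²/30 + (33−30)²/30 + (28−30)²/30 + (27−30)²/30 + (33−30)²/30
   = 0.8333 + 1.2000 + 0.3000 + 0.1333 + 0.3000 + 0.3000
Sum = 3.067
df = 5. Since 3.067 < 12.833, we do not reject H₀.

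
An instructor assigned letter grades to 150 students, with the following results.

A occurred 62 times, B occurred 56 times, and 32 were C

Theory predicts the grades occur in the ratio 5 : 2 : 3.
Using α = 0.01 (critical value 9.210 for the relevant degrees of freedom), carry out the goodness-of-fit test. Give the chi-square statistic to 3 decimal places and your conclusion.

28.542; reject

Ratio total = 10. Expected counts: 150×5/10 = 75, 150×2/10 = 30, 150×3/10 = 45.
A: (62 − 75)²/75 = 169/75 = 2.2533
B: (56 − 30)²/30 = 676/30 = 22.5333
C: (32 − 45)²/45 = 169/45 = 3.7556
Sum = 28.542
df = 2. Since 28.542 > 9.210, we reject H₀.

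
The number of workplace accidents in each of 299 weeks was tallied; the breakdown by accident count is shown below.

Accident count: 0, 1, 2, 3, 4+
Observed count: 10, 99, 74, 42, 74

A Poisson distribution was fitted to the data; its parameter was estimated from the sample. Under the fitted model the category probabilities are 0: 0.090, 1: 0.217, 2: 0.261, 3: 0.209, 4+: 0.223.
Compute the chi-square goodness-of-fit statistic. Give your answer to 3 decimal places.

36.298

Expected counts E_i = n·p_i: 299×0.090 = 26.91, 299×0.217 = 64.883, 299×0.261 = 78.039, 299×0.209 = 62.491, 299×0.223 = 66.677.
0: (10 − 26.91)²/26.91 = 285.9481/26.91 = 10.6261
1: (99 − 64.883)²/64.883 = 1163.969689/64.883 = 17.9395
2: (74 − 78.039)²/78.039 = 16.313521/78.039 = 0.2090
3: (42 − 62.491)²/62.491 = 419.881081/62.491 = 6.7191
4+: (74 − 66.677)²/66.677 = 53.626329/66.677 = 0.8043
Sum = 36.298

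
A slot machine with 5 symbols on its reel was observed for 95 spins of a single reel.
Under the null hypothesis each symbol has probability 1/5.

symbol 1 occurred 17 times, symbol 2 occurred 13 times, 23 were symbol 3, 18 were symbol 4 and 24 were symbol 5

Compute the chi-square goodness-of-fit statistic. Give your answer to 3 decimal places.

4.316

Expected count for each of the 5 categories: 95/5 = 19.
symbol 1: (17 − 19)²/19 = 4/19 = 0.2105
symbol 2: (13 − 19)²/19 = 36/19 = 1.8947
symbol 3: (23 − 19)²/19 = 16/19 = 0.8421
symbol 4: (18 − 19)²/19 = 1/19 = 0.0526
symbol 5: (24 − 19)²/19 = 25/19 = 1.3158
Sum = 4.316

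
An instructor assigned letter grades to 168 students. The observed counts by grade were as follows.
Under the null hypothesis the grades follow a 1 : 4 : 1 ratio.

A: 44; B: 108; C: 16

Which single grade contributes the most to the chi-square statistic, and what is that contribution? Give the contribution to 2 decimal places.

A, 9.14

Ratio total = 6. Expected counts: 168×1/6 = 28, 168×4/6 = 112, 168×1/6 = 28.
χ² = (44−28)²/28 + (108−112)²/112 + (16−28)²/28
   = 9.143 + 0.143 + 5.143
The largest term is for A: 9.14.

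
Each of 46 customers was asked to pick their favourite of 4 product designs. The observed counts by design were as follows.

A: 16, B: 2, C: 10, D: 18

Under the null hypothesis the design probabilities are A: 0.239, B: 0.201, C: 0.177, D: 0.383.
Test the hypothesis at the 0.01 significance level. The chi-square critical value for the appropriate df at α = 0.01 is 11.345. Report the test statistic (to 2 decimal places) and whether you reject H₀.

8.39; do not reject

Expected counts E_i = n·p_i: 46×0.239 = 10.994, 46×0.201 = 9.246, 46×0.177 = 8.142, 46×0.383 = 17.618.
cat         O        E   (O−E)²/E
A          16   10.994      2.279
B           2    9.246      5.679
C          10    8.142      0.424
D          18   17.618      0.008
Sum = 8.39
df = 3. Since 8.39 < 11.345, we do not reject H₀.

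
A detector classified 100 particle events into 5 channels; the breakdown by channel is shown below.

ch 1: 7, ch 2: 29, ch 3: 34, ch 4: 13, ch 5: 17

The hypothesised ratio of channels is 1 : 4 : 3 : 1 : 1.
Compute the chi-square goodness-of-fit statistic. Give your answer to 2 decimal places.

10.26

Ratio total = 10. Expected counts: 100×1/10 = 10, 100×4/10 = 40, 100×3/10 = 30, 100×1/10 = 10, 100×1/10 = 10.
χ² = (7−10)²/10 + (29−40)²/40 + (34−30)²/30 + (13−10)²/10 + (17−10)²/10
   = 0.900 + 3.025 + 0.533 + 0.900 + 4.900
Sum = 10.26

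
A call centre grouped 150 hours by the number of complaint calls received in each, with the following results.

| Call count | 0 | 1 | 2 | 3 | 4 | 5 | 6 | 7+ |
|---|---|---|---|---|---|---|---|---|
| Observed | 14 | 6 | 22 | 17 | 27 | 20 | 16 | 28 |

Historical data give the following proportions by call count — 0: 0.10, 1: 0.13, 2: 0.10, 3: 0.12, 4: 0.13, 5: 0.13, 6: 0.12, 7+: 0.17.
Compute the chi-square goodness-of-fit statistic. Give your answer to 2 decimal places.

Expected counts E_i = n·p_i: 150×0.10 = 15, 150×0.13 = 19.5, 150×0.10 = 15, 150×0.12 = 18, 150×0.13 = 19.5, 150×0.13 = 19.5, 150×0.12 = 18, 150×0.17 = 25.5.
0: (14 − 15)²/15 = 1/15 = 0.067
1: (6 − 19.5)²/19.5 = 182.25/19.5 = 9.346
2: (22 − 15)²/15 = 49/15 = 3.267
3: (17 − 18)²/18 = 1/18 = 0.056
4: (27 − 19.5)²/19.5 = 56.25/19.5 = 2.885
5: (20 − 19.5)²/19.5 = 0.25/19.5 = 0.013
6: (16 − 18)²/18 = 4/18 = 0.222
7+: (28 − 25.5)²/25.5 = 6.25/25.5 = 0.245
Sum = 16.10

16.10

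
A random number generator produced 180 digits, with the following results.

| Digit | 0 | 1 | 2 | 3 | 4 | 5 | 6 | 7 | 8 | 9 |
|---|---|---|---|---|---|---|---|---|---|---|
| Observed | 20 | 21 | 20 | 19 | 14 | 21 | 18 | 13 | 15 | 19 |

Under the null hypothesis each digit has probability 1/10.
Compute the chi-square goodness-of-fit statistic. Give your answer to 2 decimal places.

Under H₀ each category has probability 1/10, so each expected count is 180/10 = 18.
0: (20 − 18)²/18 = 4/18 = 0.222
1: (21 − 18)²/18 = 9/18 = 0.500
2: (20 − 18)²/18 = 4/18 = 0.222
3: (19 − 18)²/18 = 1/18 = 0.056
4: (14 − 18)²/18 = 16/18 = 0.889
5: (21 − 18)²/18 = 9/18 = 0.500
6: (18 − 18)²/18 = 0/18 = 0.000
7: (13 − 18)²/18 = 25/18 = 1.389
8: (15 − 18)²/18 = 9/18 = 0.500
9: (19 − 18)²/18 = 1/18 = 0.056
Sum = 4.33

4.33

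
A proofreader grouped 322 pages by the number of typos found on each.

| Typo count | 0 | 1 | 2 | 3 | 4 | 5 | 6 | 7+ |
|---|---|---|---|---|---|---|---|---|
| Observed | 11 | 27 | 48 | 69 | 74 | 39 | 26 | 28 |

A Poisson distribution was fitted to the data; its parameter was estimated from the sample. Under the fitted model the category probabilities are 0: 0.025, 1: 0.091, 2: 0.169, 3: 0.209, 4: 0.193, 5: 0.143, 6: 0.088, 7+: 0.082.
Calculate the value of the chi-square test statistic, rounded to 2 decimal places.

Expected counts E_i = n·p_i: 322×0.025 = 8.05, 322×0.091 = 29.302, 322×0.169 = 54.418, 322×0.209 = 67.298, 322×0.193 = 62.146, 322×0.143 = 46.046, 322×0.088 = 28.336, 322×0.082 = 26.404.
χ² = (11−8.05)²/8.05 + (27−29.302)²/29.302 + (48−54.418)²/54.418 + (69−67.298)²/67.298 + (74−62.146)²/62.146 + (39−46.046)²/46.046 + (26−28.336)²/28.336 + (28−26.404)²/26.404
   = 1.081 + 0.181 + 0.757 + 0.043 + 2.261 + 1.078 + 0.193 + 0.096
Sum = 5.69

5.69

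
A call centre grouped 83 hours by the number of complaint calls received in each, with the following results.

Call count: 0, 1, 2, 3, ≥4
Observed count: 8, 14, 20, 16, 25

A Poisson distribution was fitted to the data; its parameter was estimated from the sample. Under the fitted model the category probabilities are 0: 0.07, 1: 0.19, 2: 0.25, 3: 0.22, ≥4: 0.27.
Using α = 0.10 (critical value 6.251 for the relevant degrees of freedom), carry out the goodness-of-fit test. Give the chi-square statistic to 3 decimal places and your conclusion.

1.630; do not reject

Expected counts E_i = n·p_i: 83×0.07 = 5.81, 83×0.19 = 15.77, 83×0.25 = 20.75, 83×0.22 = 18.26, 83×0.27 = 22.41.
cat         O        E   (O−E)²/E
0           8     5.81     0.8255
1          14    15.77     0.1987
2          20    20.75     0.0271
3          16    18.26     0.2797
≥4         25    22.41     0.2993
Sum = 1.630
df = 3. Since 1.630 < 6.251, we do not reject H₀.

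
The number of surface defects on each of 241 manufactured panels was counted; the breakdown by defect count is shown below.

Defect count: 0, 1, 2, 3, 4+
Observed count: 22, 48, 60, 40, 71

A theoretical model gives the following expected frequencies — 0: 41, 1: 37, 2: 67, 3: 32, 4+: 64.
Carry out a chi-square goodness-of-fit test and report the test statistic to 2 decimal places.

cat         O        E   (O−E)²/E
0          22       41      8.805
1          48       37      3.270
2          60       67      0.731
3          40       32      2.000
4+         71       64      0.766
Sum = 15.57

15.57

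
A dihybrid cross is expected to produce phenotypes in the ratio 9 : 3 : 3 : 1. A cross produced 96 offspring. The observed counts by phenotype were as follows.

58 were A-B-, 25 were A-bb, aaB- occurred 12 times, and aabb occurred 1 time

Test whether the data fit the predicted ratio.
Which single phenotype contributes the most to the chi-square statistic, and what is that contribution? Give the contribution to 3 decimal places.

Ratio total = 16. Expected counts: 96×9/16 = 54, 96×3/16 = 18, 96×3/16 = 18, 96×1/16 = 6.
χ² = (58−54)²/54 + (25−18)²/18 + (12−18)²/18 + (1−6)²/6
   = 0.2963 + 2.7222 + 2.0000 + 4.1667
The largest term is for aabb: 4.167.

aabb, 4.167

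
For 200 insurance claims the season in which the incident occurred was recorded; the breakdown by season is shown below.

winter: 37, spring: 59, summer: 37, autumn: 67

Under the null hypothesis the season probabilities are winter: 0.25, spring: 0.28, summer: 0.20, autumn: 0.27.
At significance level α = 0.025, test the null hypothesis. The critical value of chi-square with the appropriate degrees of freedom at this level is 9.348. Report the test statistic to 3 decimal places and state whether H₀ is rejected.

Expected counts E_i = n·p_i: 200×0.25 = 50, 200×0.28 = 56, 200×0.20 = 40, 200×0.27 = 54.
χ² = (37−50)²/50 + (59−56)²/56 + (37−40)²/40 + (67−54)²/54
   = 3.3800 + 0.1607 + 0.2250 + 3.1296
Sum = 6.895
df = 3. Since 6.895 < 9.348, we do not reject H₀.

6.895; do not reject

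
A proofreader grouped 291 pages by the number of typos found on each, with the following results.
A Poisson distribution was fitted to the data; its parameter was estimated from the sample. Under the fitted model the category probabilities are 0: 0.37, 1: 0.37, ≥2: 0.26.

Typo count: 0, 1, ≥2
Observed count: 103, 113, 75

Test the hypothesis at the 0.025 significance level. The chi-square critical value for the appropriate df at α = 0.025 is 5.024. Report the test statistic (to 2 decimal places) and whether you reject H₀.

Expected counts E_i = n·p_i: 291×0.37 = 107.67, 291×0.37 = 107.67, 291×0.26 = 75.66.
χ² = (103−107.67)²/107.67 + (113−107.67)²/107.67 + (75−75.66)²/75.66
   = 0.203 + 0.264 + 0.006
Sum = 0.47
df = 1. Since 0.47 < 5.024, we do not reject H₀.

0.47; do not reject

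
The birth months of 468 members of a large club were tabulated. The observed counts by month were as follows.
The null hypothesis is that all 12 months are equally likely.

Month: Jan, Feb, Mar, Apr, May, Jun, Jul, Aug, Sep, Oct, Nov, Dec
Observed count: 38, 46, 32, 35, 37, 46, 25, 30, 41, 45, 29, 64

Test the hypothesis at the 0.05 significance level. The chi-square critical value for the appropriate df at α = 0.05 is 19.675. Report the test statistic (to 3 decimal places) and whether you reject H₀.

Expected count for each of the 12 categories: 468/12 = 39.
cat         O        E   (O−E)²/E
Jan        38       39     0.0256
Feb        46       39     1.2564
Mar        32       39     1.2564
Apr        35       39     0.4103
May        37       39     0.1026
Jun        46       39     1.2564
Jul        25       39     5.0256
Aug        30       39     2.0769
Sep        41       39     0.1026
Oct        45       39     0.9231
Nov        29       39     2.5641
Dec        64       39    16.0256
Sum = 31.026
df = 11. Since 31.026 > 19.675, we reject H₀.

31.026; reject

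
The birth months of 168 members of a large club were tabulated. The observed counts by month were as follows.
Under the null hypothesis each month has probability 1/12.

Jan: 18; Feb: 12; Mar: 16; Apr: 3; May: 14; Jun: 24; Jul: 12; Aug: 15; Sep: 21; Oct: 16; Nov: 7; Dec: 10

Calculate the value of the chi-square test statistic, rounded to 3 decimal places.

Expected count for each of the 12 categories: 168/12 = 14.
cat         O        E   (O−E)²/E
Jan        18       14     1.1429
Feb        12       14     0.2857
Mar        16       14     0.2857
Apr         3       14     8.6429
May        14       14     0.0000
Jun        24       14     7.1429
Jul        12       14     0.2857
Aug        15       14     0.0714
Sep        21       14     3.5000
Oct        16       14     0.2857
Nov         7       14     3.5000
Dec        10       14     1.1429
Sum = 26.286

26.286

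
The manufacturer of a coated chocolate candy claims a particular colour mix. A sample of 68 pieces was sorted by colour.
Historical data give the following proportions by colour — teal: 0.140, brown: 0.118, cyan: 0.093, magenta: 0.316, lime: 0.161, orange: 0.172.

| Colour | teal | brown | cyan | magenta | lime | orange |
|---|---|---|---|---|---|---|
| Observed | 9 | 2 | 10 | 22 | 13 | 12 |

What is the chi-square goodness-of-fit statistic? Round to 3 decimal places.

7.092

Expected counts E_i = n·p_i: 68×0.140 = 9.52, 68×0.118 = 8.024, 68×0.093 = 6.324, 68×0.316 = 21.488, 68×0.161 = 10.948, 68×0.172 = 11.696.
χ² = (9−9.52)²/9.52 + (2−8.024)²/8.024 + (10−6.324)²/6.324 + (22−21.488)²/21.488 + (13−10.948)²/10.948 + (12−11.696)²/11.696
   = 0.0284 + 4.5225 + 2.1368 + 0.0122 + 0.3846 + 0.0079
Sum = 7.092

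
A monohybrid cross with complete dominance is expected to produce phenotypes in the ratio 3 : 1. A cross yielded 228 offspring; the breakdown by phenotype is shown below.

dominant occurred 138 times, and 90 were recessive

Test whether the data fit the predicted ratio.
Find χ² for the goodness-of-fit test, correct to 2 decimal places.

Ratio total = 4. Expected counts: 228×3/4 = 171, 228×1/4 = 57.
dominant: (138 − 171)²/171 = 1089/171 = 6.368
recessive: (90 − 57)²/57 = 1089/57 = 19.105
Sum = 25.47

25.47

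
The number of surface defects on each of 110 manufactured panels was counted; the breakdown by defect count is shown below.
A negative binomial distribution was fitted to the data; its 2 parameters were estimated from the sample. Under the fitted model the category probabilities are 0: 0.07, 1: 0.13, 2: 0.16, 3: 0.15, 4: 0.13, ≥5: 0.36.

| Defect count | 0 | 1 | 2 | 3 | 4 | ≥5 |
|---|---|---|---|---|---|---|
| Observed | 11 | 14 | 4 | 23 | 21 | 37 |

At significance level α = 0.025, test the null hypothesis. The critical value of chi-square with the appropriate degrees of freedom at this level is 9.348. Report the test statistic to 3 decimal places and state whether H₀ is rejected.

Expected counts E_i = n·p_i: 110×0.07 = 7.7, 110×0.13 = 14.3, 110×0.16 = 17.6, 110×0.15 = 16.5, 110×0.13 = 14.3, 110×0.36 = 39.6.
cat         O        E   (O−E)²/E
0          11      7.7     1.4143
1          14     14.3     0.0063
2           4     17.6    10.5091
3          23     16.5     2.5606
4          21     14.3     3.1392
≥5         37     39.6     0.1707
Sum = 17.800
df = 3. Since 17.800 > 9.348, we reject H₀.

17.800; reject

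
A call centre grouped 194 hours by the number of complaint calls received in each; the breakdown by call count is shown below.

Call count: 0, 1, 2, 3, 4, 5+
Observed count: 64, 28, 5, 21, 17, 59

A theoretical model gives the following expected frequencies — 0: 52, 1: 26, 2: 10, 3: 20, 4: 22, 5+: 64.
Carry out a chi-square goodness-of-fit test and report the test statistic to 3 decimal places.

7.000

cat         O        E   (O−E)²/E
0          64       52     2.7692
1          28       26     0.1538
2           5       10     2.5000
3          21       20     0.0500
4          17       22     1.1364
5+         59       64     0.3906
Sum = 7.000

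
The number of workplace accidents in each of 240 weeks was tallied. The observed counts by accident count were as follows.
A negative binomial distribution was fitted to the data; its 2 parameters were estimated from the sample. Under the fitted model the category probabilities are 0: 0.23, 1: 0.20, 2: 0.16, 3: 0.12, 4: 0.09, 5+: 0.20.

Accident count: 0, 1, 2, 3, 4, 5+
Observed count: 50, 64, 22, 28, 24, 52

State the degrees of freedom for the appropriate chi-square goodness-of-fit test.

3

There are k = 6 categories and 2 parameters estimated from the data, so df = 6 − 1 − 2 = 3.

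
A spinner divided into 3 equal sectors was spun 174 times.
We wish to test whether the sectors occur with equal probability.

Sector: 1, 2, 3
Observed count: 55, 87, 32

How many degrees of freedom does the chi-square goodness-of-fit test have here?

There are k = 3 categories and no parameters were estimated from the data, so df = 3 − 1 = 2.

2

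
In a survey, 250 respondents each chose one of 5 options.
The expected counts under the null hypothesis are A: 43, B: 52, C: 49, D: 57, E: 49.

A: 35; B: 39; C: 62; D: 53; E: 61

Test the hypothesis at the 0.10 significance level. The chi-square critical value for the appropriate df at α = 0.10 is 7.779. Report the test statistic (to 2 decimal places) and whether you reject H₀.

cat         O        E   (O−E)²/E
A          35       43      1.488
B          39       52      3.250
C          62       49      3.449
D          53       57      0.281
E          61       49      2.939
Sum = 11.41
df = 4. Since 11.41 > 7.779, we reject H₀.

11.41; reject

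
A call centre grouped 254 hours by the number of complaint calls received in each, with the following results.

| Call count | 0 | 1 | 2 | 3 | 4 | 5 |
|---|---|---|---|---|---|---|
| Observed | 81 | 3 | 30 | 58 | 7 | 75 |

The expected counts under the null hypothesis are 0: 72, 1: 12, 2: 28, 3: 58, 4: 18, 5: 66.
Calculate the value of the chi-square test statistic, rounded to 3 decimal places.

15.967

0: (81 − 72)²/72 = 81/72 = 1.1250
1: (3 − 12)²/12 = 81/12 = 6.7500
2: (30 − 28)²/28 = 4/28 = 0.1429
3: (58 − 58)²/58 = 0/58 = 0.0000
4: (7 − 18)²/18 = 121/18 = 6.7222
5: (75 − 66)²/66 = 81/66 = 1.2273
Sum = 15.967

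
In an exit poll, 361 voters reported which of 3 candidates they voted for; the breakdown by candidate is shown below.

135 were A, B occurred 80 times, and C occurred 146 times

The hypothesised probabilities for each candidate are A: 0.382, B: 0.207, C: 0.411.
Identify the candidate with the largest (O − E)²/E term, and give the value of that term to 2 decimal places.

B, 0.37

Expected counts E_i = n·p_i: 361×0.382 = 137.902, 361×0.207 = 74.727, 361×0.411 = 148.371.
A: (135 − 137.902)²/137.902 = 8.421604/137.902 = 0.061
B: (80 − 74.727)²/74.727 = 27.804529/74.727 = 0.372
C: (146 − 148.371)²/148.371 = 5.621641/148.371 = 0.038
The largest term is for B: 0.37.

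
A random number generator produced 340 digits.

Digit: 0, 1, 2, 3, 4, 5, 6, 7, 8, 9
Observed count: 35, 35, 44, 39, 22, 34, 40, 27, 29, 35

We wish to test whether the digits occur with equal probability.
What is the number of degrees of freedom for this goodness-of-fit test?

9

There are k = 10 categories and no parameters were estimated from the data, so df = 10 − 1 = 9.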